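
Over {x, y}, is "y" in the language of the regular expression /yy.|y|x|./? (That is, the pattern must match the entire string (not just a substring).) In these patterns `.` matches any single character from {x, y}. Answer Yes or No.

Yes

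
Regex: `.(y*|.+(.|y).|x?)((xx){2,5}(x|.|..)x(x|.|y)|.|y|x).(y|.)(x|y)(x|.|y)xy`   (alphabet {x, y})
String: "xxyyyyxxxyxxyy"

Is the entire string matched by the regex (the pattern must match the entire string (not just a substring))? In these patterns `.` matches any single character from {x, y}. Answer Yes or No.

Every match must end with "xy", but "xxyyyyxxxyxxyy" does not.

No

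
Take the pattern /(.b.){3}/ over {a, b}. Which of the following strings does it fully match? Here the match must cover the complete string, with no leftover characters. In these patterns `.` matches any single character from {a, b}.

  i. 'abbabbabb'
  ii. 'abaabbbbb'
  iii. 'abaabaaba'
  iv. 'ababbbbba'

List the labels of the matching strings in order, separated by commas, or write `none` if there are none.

i, ii, iii, iv

i. 'abbabbabb' → match
ii. 'abaabbbbb' → match
iii. 'abaabaaba' → match
iv. 'ababbbbba' → match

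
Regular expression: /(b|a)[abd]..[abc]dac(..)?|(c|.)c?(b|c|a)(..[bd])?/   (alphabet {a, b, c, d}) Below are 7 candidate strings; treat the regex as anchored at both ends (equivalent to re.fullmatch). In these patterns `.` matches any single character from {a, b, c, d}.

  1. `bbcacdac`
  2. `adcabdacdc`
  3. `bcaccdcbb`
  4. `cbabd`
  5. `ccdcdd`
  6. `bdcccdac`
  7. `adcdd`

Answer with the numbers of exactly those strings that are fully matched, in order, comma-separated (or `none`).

1 → match
2 → match
3 → no match
4 → match
5 → no match
6 → match
7 → no match

1, 2, 4, 6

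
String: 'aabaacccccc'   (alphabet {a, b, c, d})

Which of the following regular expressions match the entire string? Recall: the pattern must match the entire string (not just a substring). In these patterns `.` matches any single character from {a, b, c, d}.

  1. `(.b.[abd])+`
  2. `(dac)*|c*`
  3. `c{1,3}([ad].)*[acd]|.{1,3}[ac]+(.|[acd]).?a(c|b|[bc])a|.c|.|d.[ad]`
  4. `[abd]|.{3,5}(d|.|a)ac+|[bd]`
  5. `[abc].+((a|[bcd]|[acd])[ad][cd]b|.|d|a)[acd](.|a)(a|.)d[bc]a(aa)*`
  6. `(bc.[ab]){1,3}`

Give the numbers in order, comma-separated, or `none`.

4

1 → no match
2 → no match
3 → no match
4 → match
5 → no match
6 → no match — must start with 'bc'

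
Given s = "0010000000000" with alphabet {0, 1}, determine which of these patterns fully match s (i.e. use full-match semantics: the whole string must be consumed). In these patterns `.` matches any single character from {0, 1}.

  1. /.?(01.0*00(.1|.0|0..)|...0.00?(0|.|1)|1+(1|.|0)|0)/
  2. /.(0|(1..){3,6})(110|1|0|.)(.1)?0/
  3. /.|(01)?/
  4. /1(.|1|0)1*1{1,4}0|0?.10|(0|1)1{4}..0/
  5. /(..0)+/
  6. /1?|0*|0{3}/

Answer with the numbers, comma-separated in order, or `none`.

1 → match
2 → no match
3 → no match
4 → no match
5 → no match
6 → no match

1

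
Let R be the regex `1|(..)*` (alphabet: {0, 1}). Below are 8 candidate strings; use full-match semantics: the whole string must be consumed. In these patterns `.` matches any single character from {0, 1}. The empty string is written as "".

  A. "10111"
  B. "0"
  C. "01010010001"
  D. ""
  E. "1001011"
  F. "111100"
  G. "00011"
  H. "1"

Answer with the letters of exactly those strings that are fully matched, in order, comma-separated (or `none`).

D, F, H

A. "10111" → no match
B. "0" → no match
C. "01010010001" → no match
D. "" → match
E. "1001011" → no match
F. "111100" → match
G. "00011" → no match
H. "1" → match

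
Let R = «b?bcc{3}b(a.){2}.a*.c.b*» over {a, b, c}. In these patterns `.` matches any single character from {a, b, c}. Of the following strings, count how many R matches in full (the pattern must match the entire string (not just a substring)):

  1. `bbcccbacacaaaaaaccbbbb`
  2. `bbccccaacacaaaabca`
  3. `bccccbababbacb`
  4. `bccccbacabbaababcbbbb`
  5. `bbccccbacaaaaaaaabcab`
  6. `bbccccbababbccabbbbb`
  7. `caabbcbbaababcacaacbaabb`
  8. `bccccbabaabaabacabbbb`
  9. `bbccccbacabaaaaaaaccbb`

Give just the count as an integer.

1 → no match
2 → no match
3 → match
4 → no match
5 → match
6 → match
7 → no match
8 → no match
9 → match
Total matched: 4

4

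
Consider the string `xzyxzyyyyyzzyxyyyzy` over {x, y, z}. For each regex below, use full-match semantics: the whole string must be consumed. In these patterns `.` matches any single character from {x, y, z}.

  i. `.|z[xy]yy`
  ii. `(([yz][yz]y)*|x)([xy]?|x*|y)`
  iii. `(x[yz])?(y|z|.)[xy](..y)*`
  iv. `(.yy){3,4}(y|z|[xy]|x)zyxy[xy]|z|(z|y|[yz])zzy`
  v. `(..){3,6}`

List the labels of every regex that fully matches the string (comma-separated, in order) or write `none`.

iii

i → no match
ii → no match
iii → match
iv → no match
v → no match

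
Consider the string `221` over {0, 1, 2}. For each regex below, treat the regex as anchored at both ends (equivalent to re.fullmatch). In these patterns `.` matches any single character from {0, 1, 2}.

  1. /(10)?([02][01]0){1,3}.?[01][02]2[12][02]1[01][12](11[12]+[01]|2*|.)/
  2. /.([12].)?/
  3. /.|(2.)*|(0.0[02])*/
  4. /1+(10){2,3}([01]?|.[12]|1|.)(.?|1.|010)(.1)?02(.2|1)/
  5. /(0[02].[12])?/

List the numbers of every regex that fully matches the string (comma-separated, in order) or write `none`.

1 → no match
2 → match
3 → no match
4 → no match — must start with `1`
5 → no match

2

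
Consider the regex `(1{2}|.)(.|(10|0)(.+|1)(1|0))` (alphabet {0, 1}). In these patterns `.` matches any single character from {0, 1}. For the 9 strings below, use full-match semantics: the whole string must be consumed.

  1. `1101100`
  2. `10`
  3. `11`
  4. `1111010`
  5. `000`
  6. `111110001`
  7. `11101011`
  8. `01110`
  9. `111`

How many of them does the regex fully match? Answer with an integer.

5

1. `1101100` → match
2. `10` → match
3. `11` → match
4. `1111010` → no match
5. `000` → no match
6. `111110001` → no match
7. `11101011` → match
8. `01110` → no match
9. `111` → match
Total matched: 5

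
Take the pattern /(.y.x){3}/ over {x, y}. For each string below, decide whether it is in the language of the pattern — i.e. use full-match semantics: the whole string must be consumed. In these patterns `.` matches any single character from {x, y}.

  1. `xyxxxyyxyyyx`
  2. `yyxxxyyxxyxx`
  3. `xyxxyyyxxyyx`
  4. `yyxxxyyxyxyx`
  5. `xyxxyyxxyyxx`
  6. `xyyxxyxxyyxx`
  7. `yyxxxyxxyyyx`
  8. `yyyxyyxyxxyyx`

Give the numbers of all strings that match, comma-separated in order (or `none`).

1, 2, 3, 5, 6, 7

1 → match
2 → match
3 → match
4 → no match
5 → match
6 → match
7 → match
8 → no match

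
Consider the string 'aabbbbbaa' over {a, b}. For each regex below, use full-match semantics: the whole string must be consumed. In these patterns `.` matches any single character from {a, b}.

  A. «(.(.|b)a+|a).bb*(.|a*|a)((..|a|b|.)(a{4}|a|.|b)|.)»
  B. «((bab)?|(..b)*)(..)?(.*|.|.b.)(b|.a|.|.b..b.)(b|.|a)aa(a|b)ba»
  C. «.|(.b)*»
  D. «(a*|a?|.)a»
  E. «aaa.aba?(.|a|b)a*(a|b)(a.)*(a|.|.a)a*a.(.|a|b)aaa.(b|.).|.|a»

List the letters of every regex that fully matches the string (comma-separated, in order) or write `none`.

A

A → match
B → no match — must end with 'ba'
C → no match
D → no match
E → no match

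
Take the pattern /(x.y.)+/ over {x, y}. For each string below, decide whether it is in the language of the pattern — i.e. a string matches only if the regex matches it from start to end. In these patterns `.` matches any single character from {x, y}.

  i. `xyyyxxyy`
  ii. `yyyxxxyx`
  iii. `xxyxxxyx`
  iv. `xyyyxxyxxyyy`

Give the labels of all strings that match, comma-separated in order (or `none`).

i, iii, iv

i → match
ii → no match — must start with `x`
iii → match
iv → match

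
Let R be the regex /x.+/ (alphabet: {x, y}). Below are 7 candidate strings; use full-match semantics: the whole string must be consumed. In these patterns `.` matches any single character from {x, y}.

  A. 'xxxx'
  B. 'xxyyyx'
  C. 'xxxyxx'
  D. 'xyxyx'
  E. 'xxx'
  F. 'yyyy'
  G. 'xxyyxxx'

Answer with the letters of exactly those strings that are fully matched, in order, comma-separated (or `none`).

A → match
B → match
C → match
D → match
E → match
F → no match — must start with 'x'
G → match

A, B, C, D, E, G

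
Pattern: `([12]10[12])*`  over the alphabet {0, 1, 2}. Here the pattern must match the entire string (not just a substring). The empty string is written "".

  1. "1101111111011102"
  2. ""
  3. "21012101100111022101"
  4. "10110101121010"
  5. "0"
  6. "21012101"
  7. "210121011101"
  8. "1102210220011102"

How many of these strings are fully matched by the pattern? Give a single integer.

3

1 → no match
2 → match
3 → no match
4 → no match
5 → no match
6 → match
7 → match
8 → no match
Total matched: 3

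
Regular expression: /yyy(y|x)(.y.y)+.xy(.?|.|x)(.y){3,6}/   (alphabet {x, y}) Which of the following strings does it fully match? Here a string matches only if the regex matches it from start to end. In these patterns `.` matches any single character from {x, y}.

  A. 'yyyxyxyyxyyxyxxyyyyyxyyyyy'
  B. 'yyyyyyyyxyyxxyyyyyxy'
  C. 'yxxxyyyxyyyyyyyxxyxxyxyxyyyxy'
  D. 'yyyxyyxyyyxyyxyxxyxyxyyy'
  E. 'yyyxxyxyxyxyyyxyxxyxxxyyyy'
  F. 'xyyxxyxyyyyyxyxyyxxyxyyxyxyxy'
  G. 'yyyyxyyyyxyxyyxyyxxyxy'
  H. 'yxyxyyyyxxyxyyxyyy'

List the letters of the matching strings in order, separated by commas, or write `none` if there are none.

A → no match
B → no match
C → no match — must start with 'yyy'
D → match
E → no match
F → no match — must start with 'yyy'
G → no match
H → no match — must start with 'yyy'

D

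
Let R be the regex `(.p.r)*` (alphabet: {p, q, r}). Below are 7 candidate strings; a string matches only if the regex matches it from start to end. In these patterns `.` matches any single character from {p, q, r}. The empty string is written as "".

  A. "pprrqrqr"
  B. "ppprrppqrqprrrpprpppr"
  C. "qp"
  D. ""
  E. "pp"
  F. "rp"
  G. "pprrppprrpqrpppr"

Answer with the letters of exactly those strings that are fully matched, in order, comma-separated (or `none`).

A → no match
B → no match
C → no match
D → match
E → no match
F → no match
G → match

D, G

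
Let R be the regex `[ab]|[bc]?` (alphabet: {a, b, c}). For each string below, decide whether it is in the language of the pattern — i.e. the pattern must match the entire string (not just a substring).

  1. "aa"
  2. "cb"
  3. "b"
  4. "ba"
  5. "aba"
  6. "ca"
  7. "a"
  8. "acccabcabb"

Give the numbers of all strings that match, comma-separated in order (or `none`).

1. "aa" → no match
2. "cb" → no match
3. "b" → match
4. "ba" → no match
5. "aba" → no match
6. "ca" → no match
7. "a" → match
8. "acccabcabb" → no match

3, 7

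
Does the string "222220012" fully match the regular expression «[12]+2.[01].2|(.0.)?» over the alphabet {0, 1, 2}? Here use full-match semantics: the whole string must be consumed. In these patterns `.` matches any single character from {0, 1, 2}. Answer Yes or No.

Yes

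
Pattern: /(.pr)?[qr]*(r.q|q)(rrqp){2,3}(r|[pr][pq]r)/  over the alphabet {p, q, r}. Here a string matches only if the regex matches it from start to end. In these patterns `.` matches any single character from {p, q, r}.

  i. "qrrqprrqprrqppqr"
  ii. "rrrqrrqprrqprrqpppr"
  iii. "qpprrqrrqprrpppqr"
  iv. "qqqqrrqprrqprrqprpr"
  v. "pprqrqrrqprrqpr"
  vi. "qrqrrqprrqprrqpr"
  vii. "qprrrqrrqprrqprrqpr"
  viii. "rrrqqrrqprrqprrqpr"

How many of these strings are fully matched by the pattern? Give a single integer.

i → match
ii → match
iii → no match
iv → match
v → match
vi → match
vii → match
viii → match
Total matched: 7

7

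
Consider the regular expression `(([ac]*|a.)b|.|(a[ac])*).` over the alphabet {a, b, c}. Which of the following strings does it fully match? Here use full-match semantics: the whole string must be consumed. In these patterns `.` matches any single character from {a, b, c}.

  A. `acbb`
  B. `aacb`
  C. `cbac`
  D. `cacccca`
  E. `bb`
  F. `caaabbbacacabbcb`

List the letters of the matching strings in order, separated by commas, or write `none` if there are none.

A. `acbb` → match
B. `aacb` → no match
C. `cbac` → no match
D. `cacccca` → no match
E. `bb` → match
F → no match

A, E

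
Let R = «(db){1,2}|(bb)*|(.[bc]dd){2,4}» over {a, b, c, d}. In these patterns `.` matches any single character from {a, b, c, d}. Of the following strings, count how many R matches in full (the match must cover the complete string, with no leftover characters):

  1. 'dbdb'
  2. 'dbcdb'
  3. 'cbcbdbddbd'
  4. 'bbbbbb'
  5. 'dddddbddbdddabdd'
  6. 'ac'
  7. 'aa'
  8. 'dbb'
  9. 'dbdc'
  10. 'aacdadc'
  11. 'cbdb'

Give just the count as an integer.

1. 'dbdb' → match
2. 'dbcdb' → no match
3. 'cbcbdbddbd' → no match
4. 'bbbbbb' → match
5 → no match
6. 'ac' → no match
7. 'aa' → no match
8. 'dbb' → no match
9. 'dbdc' → no match
10. 'aacdadc' → no match
11. 'cbdb' → no match
Total matched: 2

2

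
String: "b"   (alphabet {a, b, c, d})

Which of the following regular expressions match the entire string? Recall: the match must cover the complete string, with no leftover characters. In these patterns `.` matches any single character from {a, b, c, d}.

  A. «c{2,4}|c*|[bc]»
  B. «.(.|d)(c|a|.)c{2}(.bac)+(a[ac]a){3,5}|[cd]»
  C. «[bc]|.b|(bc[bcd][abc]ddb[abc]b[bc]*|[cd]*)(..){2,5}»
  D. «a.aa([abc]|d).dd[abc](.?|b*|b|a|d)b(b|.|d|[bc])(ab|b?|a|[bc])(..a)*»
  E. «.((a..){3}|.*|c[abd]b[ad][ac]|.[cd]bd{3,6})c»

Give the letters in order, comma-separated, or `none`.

A → match
B → no match
C → match
D → no match — must start with "a"
E → no match — must end with "c"

A, C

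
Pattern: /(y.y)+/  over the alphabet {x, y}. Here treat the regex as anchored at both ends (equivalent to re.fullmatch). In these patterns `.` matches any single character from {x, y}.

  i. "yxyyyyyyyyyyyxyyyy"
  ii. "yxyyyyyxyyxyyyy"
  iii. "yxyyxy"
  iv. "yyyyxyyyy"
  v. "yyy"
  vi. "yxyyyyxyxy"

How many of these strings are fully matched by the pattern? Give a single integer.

5

i → match
ii → match
iii → match
iv → match
v → match
vi → no match
Total matched: 5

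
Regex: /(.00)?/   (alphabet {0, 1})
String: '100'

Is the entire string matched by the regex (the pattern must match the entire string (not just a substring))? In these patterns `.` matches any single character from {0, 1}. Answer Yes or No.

Yes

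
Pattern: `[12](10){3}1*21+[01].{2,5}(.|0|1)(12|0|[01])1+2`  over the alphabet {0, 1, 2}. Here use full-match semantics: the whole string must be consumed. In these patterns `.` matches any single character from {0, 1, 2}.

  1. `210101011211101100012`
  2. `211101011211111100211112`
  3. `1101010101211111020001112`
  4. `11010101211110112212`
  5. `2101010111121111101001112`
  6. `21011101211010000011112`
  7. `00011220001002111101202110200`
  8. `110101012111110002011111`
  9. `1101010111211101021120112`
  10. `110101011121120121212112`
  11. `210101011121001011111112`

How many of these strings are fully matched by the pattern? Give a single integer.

5

1 → match
2 → no match
3 → no match
4 → no match
5 → match
6 → no match
7 → no match — must end with `12`
8 → no match — must end with `12`
9 → match
10 → match
11 → match
Total matched: 5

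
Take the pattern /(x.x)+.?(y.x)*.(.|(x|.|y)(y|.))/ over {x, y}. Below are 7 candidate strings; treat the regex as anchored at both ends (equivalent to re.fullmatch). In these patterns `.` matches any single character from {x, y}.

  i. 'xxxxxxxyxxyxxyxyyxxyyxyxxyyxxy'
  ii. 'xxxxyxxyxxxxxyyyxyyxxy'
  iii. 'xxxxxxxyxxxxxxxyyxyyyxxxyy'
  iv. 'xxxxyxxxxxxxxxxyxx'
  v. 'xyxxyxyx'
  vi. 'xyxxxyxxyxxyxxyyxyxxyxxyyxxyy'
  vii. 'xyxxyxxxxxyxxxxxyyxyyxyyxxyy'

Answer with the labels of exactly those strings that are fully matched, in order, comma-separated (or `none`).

i → match
ii → no match
iii → no match
iv → match
v → match
vi → no match
vii → match

i, iv, v, vii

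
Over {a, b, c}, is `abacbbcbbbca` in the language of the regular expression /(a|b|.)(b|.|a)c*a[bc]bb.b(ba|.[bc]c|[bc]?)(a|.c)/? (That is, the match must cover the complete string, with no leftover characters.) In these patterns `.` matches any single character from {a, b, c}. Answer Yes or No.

Yes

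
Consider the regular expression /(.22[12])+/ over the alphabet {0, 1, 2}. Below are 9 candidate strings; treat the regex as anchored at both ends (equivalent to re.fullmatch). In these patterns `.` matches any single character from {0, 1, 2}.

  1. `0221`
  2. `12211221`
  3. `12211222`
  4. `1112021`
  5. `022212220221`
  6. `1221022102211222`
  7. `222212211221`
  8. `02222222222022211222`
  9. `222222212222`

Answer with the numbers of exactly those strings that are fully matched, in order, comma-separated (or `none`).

1, 2, 3, 5, 6, 7, 9

1 → match
2 → match
3 → match
4 → no match
5 → match
6 → match
7 → match
8 → no match
9 → match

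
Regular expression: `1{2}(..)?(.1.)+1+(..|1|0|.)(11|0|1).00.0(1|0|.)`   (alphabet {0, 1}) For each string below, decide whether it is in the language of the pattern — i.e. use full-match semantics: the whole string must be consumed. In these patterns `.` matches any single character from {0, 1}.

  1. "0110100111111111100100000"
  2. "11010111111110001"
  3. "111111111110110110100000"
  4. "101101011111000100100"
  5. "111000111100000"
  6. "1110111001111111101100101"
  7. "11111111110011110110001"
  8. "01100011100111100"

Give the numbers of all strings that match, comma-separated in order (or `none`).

none

1 → no match — must start with "1"
2 → no match
3 → no match
4 → no match
5 → no match
6 → no match
7 → no match
8 → no match — must start with "1"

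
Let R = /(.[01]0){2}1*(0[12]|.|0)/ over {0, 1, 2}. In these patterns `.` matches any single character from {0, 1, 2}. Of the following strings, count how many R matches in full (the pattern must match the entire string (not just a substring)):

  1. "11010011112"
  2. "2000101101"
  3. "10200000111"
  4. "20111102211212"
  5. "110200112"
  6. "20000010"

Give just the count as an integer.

1 → match
2 → match
3 → no match
4 → no match
5 → match
6 → match
Total matched: 4

4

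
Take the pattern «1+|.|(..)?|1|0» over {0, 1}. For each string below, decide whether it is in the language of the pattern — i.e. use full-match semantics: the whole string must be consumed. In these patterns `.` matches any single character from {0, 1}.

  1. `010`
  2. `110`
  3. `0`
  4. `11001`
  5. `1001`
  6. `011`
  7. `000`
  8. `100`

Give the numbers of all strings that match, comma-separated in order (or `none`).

1 → no match
2 → no match
3 → match
4 → no match
5 → no match
6 → no match
7 → no match
8 → no match

3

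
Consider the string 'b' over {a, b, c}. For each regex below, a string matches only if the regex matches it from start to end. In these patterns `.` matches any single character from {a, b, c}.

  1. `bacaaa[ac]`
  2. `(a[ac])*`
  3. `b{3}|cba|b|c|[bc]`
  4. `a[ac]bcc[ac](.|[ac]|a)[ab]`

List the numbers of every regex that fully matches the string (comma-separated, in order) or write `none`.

1 → no match — must start with 'bacaaa'
2 → no match
3 → match
4 → no match — must start with 'a'

3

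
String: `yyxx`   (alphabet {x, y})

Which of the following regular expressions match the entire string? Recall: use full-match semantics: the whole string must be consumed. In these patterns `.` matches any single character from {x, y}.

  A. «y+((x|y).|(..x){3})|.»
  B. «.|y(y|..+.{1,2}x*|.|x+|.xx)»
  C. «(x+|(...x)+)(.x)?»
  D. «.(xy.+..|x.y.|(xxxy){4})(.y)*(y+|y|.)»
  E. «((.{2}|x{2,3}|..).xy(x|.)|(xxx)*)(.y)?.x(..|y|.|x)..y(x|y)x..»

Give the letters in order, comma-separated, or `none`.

A → match
B → match
C → match
D → no match
E → no match

A, B, C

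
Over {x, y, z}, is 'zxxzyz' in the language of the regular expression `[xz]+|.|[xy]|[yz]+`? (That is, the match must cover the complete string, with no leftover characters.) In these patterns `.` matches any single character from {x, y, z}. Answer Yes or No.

No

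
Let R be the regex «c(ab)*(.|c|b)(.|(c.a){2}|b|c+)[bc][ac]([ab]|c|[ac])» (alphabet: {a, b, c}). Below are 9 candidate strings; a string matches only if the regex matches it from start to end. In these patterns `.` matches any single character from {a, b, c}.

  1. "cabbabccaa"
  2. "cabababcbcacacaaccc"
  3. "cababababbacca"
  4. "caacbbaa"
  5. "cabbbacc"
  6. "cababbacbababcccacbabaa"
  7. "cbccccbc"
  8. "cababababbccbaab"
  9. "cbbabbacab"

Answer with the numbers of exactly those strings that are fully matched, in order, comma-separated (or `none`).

3

1 → no match
2 → no match
3 → match
4 → no match
5 → no match
6 → no match
7 → no match
8 → no match
9 → no match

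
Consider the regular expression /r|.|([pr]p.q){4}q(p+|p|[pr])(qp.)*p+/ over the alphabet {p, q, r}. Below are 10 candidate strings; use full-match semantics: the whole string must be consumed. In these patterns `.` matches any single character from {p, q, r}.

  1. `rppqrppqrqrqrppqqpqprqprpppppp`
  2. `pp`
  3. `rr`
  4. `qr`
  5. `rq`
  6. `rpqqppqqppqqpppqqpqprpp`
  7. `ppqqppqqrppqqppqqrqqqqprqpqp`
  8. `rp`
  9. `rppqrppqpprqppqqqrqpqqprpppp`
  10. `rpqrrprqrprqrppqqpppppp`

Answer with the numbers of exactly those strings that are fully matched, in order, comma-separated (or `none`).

1 → no match
2 → no match
3 → no match
4 → no match
5 → no match
6 → match
7 → no match
8 → no match
9 → match
10 → no match

6, 9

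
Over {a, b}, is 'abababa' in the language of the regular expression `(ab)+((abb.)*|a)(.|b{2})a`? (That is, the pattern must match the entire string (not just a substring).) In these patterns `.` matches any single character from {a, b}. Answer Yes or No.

Yes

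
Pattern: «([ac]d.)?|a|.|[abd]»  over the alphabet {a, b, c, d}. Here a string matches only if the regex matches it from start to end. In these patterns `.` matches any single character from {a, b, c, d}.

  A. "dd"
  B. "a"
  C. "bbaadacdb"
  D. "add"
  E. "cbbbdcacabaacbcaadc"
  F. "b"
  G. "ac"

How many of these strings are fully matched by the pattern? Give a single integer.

A → no match
B → match
C → no match
D → match
E → no match
F → match
G → no match
Total matched: 3

3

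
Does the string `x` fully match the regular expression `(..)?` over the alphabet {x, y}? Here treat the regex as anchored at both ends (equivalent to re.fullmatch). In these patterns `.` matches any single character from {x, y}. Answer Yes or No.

No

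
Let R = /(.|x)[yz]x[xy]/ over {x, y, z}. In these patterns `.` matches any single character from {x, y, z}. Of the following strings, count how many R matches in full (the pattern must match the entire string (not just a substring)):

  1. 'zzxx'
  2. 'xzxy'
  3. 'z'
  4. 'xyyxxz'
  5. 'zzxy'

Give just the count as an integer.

3

1 → match
2 → match
3 → no match
4 → no match
5 → match
Total matched: 3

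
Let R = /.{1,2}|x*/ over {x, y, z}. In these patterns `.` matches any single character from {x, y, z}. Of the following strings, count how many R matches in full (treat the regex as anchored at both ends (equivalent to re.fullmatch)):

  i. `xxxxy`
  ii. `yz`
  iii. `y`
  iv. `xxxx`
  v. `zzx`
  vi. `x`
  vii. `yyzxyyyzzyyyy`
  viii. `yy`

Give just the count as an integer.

i → no match
ii → match
iii → match
iv → match
v → no match
vi → match
vii → no match
viii → match
Total matched: 5

5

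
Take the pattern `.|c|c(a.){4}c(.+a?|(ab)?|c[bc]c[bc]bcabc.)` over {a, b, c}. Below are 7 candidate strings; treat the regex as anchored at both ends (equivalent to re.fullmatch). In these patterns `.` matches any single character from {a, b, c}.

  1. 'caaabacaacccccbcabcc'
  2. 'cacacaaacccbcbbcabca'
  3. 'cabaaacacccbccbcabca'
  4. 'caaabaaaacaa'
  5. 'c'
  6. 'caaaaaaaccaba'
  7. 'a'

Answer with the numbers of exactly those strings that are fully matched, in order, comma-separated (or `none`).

1, 2, 3, 4, 5, 6, 7

1 → match
2 → match
3 → match
4 → match
5 → match
6 → match
7 → match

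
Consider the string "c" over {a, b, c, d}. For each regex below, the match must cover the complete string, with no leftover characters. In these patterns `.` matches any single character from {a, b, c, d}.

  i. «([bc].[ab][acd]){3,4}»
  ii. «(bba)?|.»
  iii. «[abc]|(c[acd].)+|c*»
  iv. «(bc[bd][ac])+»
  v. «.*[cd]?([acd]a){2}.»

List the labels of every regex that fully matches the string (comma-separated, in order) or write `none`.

ii, iii

i → no match
ii → match
iii → match
iv → no match — must start with "bc"
v → no match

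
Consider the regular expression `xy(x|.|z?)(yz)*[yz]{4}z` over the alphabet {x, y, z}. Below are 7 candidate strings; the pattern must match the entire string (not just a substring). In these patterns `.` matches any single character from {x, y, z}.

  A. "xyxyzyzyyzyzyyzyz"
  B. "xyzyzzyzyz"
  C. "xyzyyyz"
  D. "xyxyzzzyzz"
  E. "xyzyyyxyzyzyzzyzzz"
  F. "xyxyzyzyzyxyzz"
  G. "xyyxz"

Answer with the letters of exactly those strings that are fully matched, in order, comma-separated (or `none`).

A → no match
B → match
C → match
D → match
E → no match
F → no match
G → no match

B, C, D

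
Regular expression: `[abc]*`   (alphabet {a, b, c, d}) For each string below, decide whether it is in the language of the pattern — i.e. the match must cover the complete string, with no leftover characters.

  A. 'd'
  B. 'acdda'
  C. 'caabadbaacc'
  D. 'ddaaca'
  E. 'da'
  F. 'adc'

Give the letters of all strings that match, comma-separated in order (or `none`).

A → no match
B → no match
C → no match
D → no match
E → no match
F → no match

none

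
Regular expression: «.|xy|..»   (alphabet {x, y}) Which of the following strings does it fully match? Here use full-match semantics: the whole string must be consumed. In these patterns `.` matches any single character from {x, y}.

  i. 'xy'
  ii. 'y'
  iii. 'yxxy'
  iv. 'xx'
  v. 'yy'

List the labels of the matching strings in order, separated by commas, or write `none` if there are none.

i → match
ii → match
iii → no match
iv → match
v → match

i, ii, iv, v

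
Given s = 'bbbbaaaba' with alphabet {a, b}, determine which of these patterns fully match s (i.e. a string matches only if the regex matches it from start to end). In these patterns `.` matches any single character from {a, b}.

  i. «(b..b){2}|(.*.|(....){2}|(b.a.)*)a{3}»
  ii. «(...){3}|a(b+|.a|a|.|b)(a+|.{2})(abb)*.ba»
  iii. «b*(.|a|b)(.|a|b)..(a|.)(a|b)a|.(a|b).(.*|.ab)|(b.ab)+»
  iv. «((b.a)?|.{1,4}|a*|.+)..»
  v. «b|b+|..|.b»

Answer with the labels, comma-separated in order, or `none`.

ii, iii, iv

i → no match
ii → match
iii → match
iv → match
v → no match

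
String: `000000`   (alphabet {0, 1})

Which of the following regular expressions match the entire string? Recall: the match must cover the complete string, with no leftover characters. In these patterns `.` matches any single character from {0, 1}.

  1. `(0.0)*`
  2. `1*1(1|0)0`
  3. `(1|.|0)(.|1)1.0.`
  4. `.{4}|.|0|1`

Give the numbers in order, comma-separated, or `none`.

1 → match
2 → no match
3 → no match
4 → no match

1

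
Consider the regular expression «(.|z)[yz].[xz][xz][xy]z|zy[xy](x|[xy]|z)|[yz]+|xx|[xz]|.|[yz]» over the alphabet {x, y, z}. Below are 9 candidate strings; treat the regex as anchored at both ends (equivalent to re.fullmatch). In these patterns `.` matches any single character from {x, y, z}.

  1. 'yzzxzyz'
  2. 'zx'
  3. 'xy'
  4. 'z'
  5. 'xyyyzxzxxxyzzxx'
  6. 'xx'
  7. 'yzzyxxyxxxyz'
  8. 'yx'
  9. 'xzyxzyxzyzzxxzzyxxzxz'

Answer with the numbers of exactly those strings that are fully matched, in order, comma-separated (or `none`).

1. 'yzzxzyz' → match
2. 'zx' → no match
3. 'xy' → no match
4. 'z' → match
5 → no match
6. 'xx' → match
7. 'yzzyxxyxxxyz' → no match
8. 'yx' → no match
9 → no match

1, 4, 6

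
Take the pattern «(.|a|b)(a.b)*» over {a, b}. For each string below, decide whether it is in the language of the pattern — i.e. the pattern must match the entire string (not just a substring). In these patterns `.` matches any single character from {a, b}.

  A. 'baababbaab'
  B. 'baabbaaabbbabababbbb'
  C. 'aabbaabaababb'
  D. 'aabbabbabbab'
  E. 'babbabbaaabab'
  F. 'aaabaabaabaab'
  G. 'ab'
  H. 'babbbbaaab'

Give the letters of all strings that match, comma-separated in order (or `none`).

A → match
B → no match
C → match
D → no match
E → no match
F → match
G → no match
H → no match

A, C, F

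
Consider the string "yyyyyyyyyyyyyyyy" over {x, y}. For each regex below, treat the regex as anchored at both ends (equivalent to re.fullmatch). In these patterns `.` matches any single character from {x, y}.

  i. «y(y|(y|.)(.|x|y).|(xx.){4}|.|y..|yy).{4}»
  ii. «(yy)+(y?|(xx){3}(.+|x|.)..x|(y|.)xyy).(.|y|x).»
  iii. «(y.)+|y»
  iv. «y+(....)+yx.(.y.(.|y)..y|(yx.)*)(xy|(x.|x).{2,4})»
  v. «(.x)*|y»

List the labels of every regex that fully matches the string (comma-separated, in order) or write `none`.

ii, iii

i → no match
ii → match
iii → match
iv → no match
v → no match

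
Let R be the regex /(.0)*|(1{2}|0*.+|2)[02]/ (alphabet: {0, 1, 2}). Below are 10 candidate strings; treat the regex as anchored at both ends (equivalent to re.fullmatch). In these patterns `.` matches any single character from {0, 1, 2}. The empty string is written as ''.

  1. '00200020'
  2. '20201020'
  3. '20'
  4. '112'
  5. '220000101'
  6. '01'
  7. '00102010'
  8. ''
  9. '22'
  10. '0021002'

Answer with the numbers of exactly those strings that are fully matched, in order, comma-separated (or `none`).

1, 2, 3, 4, 7, 8, 9, 10

1 → match
2 → match
3 → match
4 → match
5 → no match
6 → no match
7 → match
8 → match
9 → match
10 → match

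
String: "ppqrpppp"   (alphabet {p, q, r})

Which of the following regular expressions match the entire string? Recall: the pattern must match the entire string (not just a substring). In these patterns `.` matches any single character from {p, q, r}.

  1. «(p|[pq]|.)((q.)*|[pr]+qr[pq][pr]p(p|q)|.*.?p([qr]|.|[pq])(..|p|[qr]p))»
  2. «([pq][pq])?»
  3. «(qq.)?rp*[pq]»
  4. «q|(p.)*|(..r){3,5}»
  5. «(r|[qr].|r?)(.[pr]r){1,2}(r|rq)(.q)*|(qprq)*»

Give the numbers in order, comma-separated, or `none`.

1 → match
2 → no match
3 → no match
4 → no match
5 → no match

1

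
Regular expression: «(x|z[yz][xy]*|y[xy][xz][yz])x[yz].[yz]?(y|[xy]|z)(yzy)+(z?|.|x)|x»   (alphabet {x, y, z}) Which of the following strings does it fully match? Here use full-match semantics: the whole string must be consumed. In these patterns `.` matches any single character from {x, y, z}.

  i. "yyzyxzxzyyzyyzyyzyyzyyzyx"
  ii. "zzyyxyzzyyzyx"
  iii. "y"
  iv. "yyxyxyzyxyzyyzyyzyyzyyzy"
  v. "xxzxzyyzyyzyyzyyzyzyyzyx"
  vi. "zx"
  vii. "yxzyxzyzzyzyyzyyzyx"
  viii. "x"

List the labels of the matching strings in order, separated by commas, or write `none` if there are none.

i, ii, iv, vii, viii

i → match
ii → match
iii. "y" → no match
iv → match
v → no match
vi. "zx" → no match
vii → match
viii. "x" → match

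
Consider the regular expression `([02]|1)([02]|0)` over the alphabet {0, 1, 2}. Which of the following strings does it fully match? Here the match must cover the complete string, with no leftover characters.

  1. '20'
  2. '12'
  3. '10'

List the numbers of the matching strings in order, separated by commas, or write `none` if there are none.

1 → match
2 → match
3 → match

1, 2, 3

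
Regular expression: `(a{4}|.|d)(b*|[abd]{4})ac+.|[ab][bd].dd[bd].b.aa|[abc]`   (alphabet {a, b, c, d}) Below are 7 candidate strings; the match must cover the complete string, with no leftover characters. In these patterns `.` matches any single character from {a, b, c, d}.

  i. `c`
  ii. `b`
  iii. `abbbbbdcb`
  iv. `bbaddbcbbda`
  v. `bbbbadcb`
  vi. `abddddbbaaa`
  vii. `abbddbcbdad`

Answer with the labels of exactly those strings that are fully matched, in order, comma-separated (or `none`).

i, ii, vi

i → match
ii → match
iii → no match
iv → no match
v → no match
vi → match
vii → no match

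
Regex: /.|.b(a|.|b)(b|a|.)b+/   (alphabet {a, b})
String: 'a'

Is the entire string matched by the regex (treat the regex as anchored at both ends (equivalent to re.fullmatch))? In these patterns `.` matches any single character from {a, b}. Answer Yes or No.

Yes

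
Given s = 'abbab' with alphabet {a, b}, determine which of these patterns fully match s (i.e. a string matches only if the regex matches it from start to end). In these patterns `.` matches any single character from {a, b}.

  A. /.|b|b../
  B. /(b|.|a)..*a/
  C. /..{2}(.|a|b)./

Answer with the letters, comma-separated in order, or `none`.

C

A → no match
B → no match — must end with 'a'
C → match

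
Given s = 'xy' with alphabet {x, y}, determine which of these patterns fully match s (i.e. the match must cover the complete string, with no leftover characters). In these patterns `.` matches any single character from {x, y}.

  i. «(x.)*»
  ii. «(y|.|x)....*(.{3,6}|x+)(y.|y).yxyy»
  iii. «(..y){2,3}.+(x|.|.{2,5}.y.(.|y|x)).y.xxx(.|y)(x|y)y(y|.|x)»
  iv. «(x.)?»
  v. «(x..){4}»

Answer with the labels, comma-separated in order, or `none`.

i → match
ii → no match — must end with 'yxyy'
iii → no match
iv → match
v → no match

i, iv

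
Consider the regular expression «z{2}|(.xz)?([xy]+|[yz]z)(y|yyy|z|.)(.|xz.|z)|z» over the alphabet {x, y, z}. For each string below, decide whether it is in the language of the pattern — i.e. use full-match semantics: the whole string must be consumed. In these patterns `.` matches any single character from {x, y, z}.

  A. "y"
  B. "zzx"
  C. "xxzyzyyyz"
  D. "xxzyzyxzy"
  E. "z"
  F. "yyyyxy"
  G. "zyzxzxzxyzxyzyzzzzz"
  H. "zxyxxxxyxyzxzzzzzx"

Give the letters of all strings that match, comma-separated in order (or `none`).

C, D, E, F

A → no match
B → no match
C → match
D → match
E → match
F → match
G → no match
H → no match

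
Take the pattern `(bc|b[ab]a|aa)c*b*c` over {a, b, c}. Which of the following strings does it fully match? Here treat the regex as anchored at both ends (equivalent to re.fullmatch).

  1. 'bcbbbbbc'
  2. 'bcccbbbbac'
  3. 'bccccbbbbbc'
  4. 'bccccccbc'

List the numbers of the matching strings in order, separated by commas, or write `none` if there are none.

1 → match
2 → no match
3 → match
4 → match

1, 3, 4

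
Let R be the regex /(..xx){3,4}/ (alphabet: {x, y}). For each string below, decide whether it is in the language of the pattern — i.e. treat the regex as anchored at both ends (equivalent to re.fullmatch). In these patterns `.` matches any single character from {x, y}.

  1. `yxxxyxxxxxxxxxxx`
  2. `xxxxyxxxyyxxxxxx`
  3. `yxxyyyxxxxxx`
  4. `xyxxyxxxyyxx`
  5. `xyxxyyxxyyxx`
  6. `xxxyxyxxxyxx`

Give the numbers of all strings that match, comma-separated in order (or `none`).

1, 2, 4, 5

1 → match
2 → match
3 → no match
4 → match
5 → match
6 → no match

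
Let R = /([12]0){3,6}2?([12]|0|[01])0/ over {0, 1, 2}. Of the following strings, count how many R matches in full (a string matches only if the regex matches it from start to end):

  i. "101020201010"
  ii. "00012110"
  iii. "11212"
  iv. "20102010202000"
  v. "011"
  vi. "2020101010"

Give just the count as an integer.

3

i → match
ii → no match
iii → no match — must end with "0"
iv → match
v → no match — must end with "0"
vi → match
Total matched: 3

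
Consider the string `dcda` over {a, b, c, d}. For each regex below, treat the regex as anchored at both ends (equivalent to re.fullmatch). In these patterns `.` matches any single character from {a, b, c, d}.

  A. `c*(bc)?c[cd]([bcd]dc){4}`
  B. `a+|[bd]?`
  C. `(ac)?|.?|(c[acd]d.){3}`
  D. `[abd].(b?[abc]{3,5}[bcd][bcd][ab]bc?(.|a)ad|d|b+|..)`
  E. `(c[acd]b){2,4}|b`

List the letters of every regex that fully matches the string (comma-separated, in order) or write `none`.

A → no match — must end with `dc`
B → no match
C → no match
D → match
E → no match — must end with `b`

D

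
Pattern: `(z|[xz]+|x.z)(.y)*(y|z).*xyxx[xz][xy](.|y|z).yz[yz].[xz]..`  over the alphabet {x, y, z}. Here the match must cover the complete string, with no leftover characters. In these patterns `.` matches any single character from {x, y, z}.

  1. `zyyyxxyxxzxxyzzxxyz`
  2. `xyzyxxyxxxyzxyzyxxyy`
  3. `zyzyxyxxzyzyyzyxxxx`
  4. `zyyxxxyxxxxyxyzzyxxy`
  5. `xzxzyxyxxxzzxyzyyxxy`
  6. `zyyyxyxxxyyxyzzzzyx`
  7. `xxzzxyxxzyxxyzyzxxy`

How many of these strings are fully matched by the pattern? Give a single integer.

5

1 → no match
2 → match
3 → match
4 → match
5 → no match
6 → match
7 → match
Total matched: 5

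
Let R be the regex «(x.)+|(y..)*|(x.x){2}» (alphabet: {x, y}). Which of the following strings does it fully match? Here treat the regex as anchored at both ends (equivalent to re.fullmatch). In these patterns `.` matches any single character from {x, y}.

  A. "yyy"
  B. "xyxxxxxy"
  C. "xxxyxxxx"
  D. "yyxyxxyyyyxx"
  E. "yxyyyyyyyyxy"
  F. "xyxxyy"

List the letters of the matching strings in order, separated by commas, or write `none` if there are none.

A → match
B → match
C → match
D → match
E → match
F → no match

A, B, C, D, E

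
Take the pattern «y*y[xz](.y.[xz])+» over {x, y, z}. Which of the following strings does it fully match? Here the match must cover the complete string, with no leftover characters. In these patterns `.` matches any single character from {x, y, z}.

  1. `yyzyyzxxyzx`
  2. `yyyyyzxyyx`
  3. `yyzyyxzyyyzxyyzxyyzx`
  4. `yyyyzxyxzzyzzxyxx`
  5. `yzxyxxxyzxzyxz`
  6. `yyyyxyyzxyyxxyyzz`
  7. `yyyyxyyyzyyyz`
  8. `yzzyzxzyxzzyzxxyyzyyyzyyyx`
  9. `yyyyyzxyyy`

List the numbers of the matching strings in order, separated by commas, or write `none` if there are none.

1, 2, 4, 5, 6, 7, 8

1 → match
2 → match
3 → no match
4 → match
5 → match
6 → match
7 → match
8 → match
9 → no match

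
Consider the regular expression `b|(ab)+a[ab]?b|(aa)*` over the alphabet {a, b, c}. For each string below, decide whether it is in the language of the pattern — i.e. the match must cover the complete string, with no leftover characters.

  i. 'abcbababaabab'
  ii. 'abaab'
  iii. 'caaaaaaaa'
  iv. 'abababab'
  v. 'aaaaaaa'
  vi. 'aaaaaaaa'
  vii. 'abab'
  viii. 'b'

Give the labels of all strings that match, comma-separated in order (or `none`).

i → no match
ii → match
iii → no match
iv → match
v → no match
vi → match
vii → match
viii → match

ii, iv, vi, vii, viii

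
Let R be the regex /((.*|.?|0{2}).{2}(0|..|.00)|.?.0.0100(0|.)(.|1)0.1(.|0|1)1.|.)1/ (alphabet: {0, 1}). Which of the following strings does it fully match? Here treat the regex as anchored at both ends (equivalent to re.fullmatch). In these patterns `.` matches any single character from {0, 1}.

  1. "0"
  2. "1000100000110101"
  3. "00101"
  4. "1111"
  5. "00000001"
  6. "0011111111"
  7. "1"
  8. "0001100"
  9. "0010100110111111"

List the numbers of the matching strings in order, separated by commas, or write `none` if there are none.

1 → no match — must end with "1"
2 → match
3 → match
4 → no match
5 → match
6 → match
7 → no match
8 → no match — must end with "1"
9 → match

2, 3, 5, 6, 9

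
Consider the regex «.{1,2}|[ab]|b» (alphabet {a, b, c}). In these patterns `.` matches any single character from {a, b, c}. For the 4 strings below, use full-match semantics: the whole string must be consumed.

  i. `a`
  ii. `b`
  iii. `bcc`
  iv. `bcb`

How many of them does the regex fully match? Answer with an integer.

2

i → match
ii → match
iii → no match
iv → no match
Total matched: 2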